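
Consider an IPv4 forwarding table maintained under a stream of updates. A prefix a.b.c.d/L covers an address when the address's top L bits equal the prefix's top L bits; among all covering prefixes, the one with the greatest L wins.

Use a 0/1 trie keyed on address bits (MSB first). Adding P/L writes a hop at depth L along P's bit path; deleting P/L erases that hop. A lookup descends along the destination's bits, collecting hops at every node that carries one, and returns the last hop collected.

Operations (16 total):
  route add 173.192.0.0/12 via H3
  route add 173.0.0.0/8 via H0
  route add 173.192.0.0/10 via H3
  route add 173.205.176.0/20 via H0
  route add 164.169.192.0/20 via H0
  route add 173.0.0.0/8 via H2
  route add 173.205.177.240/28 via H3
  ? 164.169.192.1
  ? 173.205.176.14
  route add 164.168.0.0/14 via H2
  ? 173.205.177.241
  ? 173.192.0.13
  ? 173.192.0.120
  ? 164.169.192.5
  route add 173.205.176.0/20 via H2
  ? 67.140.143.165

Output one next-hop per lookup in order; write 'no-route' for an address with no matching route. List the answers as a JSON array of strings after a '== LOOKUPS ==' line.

Apply in order:
  add 173.192.0.0/12 -> H3 at depth 12
  add 173.0.0.0/8 -> H0 at depth 8
  add 173.192.0.0/10 -> H3 at depth 10
  add 173.205.176.0/20 -> H0 at depth 20
  add 164.169.192.0/20 -> H0 at depth 20
  add 173.0.0.0/8 -> H2 at depth 8
  add 173.205.177.240/28 -> H3 at depth 28
  lookup 164.169.192.1: bits 10100100101010011100 walk d0:-→d1:-→d2:-→d3:-→d4:-→d5:-→d6:-→d7:-→d8:-→d9:-→d10:-→d11:-→d12:-→d13:-→d14:-→d15:-→d16:-→d17:-→d18:-→d19:-→d20:H0 -> H0
  lookup 173.205.176.14: bits 10101101110011011011000 walk d0:-→d1:-→d2:-→d3:-→d4:-→d5:-→d6:-→d7:-→d8:H2→d9:-→d10:H3→d11:-→d12:H3→d13:-→d14:-→d15:-→d16:-→d17:-→d18:-→d19:-→d20:H0→d21:-→d22:-→d23:- -> H0
  add 164.168.0.0/14 -> H2 at depth 14
  lookup 173.205.177.241: bits 1010110111001101101100011111 walk d0:-→d1:-→d2:-→d3:-→d4:-→d5:-→d6:-→d7:-→d8:H2→d9:-→d10:H3→d11:-→d12:H3→d13:-→d14:-→d15:-→d16:-→d17:-→d18:-→d19:-→d20:H0→d21:-→d22:-→d23:-→d24:-→d25:-→d26:-→d27:-→d28:H3 -> H3
  lookup 173.192.0.13: bits 101011011100 walk d0:-→d1:-→d2:-→d3:-→d4:-→d5:-→d6:-→d7:-→d8:H2→d9:-→d10:H3→d11:-→d12:H3 -> H3
  lookup 173.192.0.120: bits 101011011100 walk d0:-→d1:-→d2:-→d3:-→d4:-→d5:-→d6:-→d7:-→d8:H2→d9:-→d10:H3→d11:-→d12:H3 -> H3
  lookup 164.169.192.5: bits 10100100101010011100 walk d0:-→d1:-→d2:-→d3:-→d4:-→d5:-→d6:-→d7:-→d8:-→d9:-→d10:-→d11:-→d12:-→d13:-→d14:H2→d15:-→d16:-→d17:-→d18:-→d19:-→d20:H0 -> H0
  add 173.205.176.0/20 -> H2 at depth 20
  lookup 67.140.143.165: bits ε walk d0:- -> no-route

== LOOKUPS ==
["H0","H0","H3","H3","H3","H0","no-route"]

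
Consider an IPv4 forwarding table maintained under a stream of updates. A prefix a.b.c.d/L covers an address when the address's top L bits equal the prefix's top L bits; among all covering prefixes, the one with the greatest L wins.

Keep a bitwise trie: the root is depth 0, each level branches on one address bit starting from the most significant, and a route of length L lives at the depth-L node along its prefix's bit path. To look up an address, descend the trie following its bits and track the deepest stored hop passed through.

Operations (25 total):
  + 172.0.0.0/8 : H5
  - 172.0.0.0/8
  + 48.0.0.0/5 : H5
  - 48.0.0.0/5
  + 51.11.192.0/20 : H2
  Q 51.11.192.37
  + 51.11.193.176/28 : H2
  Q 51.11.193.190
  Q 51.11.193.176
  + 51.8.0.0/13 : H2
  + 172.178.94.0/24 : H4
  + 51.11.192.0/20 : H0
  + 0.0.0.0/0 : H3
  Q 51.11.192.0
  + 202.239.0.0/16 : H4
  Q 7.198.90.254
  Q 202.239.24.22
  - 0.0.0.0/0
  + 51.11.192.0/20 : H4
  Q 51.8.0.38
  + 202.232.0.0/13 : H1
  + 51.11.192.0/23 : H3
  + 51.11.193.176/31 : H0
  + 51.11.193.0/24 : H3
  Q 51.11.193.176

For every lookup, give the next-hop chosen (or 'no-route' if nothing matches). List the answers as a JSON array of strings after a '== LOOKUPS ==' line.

Trace:
  + 172.0.0.0/8 (H5) depth=8
  del 172.0.0.0/8 (clear depth 8)
  + 48.0.0.0/5 (H5) depth=5
  del 48.0.0.0/5 (clear depth 5)
  + 51.11.192.0/20 (H2) depth=20
  ? 51.11.192.37  path d0:-→d1:-→d2:-→d3:-→d4:-→d5:-→d6:-→d7:-→d8:-→d9:-→d10:-→d11:-→d12:-→d13:-→d14:-→d15:-→d16:-→d17:-→d18:-→d19:-→d20:H2  best=H2
  + 51.11.193.176/28 (H2) depth=28
  ? 51.11.193.190  path d0:-→d1:-→d2:-→d3:-→d4:-→d5:-→d6:-→d7:-→d8:-→d9:-→d10:-→d11:-→d12:-→d13:-→d14:-→d15:-→d16:-→d17:-→d18:-→d19:-→d20:H2→d21:-→d22:-→d23:-→d24:-→d25:-→d26:-→d27:-→d28:H2  best=H2
  ? 51.11.193.176  path d0:-→d1:-→d2:-→d3:-→d4:-→d5:-→d6:-→d7:-→d8:-→d9:-→d10:-→d11:-→d12:-→d13:-→d14:-→d15:-→d16:-→d17:-→d18:-→d19:-→d20:H2→d21:-→d22:-→d23:-→d24:-→d25:-→d26:-→d27:-→d28:H2  best=H2
  + 51.8.0.0/13 (H2) depth=13
  + 172.178.94.0/24 (H4) depth=24
  + 51.11.192.0/20 (H0) depth=20
  + 0.0.0.0/0 (H3) depth=0
  ? 51.11.192.0  path d0:H3→d1:-→d2:-→d3:-→d4:-→d5:-→d6:-→d7:-→d8:-→d9:-→d10:-→d11:-→d12:-→d13:H2→d14:-→d15:-→d16:-→d17:-→d18:-→d19:-→d20:H0→d21:-→d22:-→d23:-  best=H0
  + 202.239.0.0/16 (H4) depth=16
  ? 7.198.90.254  path d0:H3→d1:-→d2:-  best=H3
  ? 202.239.24.22  path d0:H3→d1:-→d2:-→d3:-→d4:-→d5:-→d6:-→d7:-→d8:-→d9:-→d10:-→d11:-→d12:-→d13:-→d14:-→d15:-→d16:H4  best=H4
  del 0.0.0.0/0 (clear depth 0)
  + 51.11.192.0/20 (H4) depth=20
  ? 51.8.0.38  path d0:-→d1:-→d2:-→d3:-→d4:-→d5:-→d6:-→d7:-→d8:-→d9:-→d10:-→d11:-→d12:-→d13:H2→d14:-  best=H2
  + 202.232.0.0/13 (H1) depth=13
  + 51.11.192.0/23 (H3) depth=23
  + 51.11.193.176/31 (H0) depth=31
  + 51.11.193.0/24 (H3) depth=24
  ? 51.11.193.176  path d0:-→d1:-→d2:-→d3:-→d4:-→d5:-→d6:-→d7:-→d8:-→d9:-→d10:-→d11:-→d12:-→d13:H2→d14:-→d15:-→d16:-→d17:-→d18:-→d19:-→d20:H4→d21:-→d22:-→d23:H3→d24:H3→d25:-→d26:-→d27:-→d28:H2→d29:-→d30:-→d31:H0  best=H0

== LOOKUPS ==
["H2","H2","H2","H0","H3","H4","H2","H0"]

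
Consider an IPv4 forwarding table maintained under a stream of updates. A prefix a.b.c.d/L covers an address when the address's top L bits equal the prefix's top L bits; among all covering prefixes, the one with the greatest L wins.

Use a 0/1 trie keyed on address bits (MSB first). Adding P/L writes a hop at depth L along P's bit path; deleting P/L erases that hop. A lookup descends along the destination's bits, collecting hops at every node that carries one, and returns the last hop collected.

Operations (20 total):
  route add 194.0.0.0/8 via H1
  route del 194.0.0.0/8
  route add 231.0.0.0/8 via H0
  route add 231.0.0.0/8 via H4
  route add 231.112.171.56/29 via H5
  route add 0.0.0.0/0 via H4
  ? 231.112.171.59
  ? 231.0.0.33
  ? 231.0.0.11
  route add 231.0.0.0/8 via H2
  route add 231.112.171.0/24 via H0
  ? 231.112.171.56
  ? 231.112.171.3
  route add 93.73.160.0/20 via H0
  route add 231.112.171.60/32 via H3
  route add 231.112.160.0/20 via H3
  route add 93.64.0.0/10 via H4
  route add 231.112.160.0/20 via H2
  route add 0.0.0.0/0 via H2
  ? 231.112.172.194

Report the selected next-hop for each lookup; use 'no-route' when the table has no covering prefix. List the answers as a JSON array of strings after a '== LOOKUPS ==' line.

Process each operation:
  + 194.0.0.0/8 (H1) depth=8
  - 194.0.0.0/8 clear@8
  + 231.0.0.0/8 (H0) depth=8
  + 231.0.0.0/8 (H4) depth=8
  + 231.112.171.56/29 (H5) depth=29
  + 0.0.0.0/0 (H4) depth=0
  Q 231.112.171.59: descend 11100111011100001010101100111 ; hops seen [H4,H4,H5] ; pick H5
  Q 231.0.0.33: descend 111001110 ; hops seen [H4,H4] ; pick H4
  Q 231.0.0.11: descend 111001110 ; hops seen [H4,H4] ; pick H4
  + 231.0.0.0/8 (H2) depth=8
  + 231.112.171.0/24 (H0) depth=24
  Q 231.112.171.56: descend 11100111011100001010101100111 ; hops seen [H4,H2,H0,H5] ; pick H5
  Q 231.112.171.3: descend 11100111011100001010101100 ; hops seen [H4,H2,H0] ; pick H0
  + 93.73.160.0/20 (H0) depth=20
  + 231.112.171.60/32 (H3) depth=32
  + 231.112.160.0/20 (H3) depth=20
  + 93.64.0.0/10 (H4) depth=10
  + 231.112.160.0/20 (H2) depth=20
  + 0.0.0.0/0 (H2) depth=0
  Q 231.112.172.194: descend 111001110111000010101 ; hops seen [H2,H2,H2] ; pick H2

== LOOKUPS ==
["H5","H4","H4","H5","H0","H2"]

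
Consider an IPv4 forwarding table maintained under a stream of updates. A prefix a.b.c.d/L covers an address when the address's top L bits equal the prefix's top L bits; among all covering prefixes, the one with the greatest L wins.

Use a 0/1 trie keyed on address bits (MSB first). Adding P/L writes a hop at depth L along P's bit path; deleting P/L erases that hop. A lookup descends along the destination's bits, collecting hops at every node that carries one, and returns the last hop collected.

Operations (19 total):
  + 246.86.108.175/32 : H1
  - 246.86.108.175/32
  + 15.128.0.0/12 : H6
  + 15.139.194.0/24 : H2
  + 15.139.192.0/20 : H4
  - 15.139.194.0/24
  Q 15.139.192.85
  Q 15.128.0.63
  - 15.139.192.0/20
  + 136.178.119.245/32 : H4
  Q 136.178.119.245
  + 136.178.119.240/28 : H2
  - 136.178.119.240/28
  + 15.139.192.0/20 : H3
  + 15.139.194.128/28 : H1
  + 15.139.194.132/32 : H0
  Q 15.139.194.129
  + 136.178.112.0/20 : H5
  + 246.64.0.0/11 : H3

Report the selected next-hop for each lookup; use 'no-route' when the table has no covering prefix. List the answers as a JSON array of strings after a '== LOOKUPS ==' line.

Trace:
  add 246.86.108.175/32 -> H1 at depth 32
  - 246.86.108.175/32 clear@32
  add 15.128.0.0/12 -> H6 at depth 12
  add 15.139.194.0/24 -> H2 at depth 24
  add 15.139.192.0/20 -> H4 at depth 20
  - 15.139.194.0/24 clear@24
  ? 15.139.192.85  path d0:-→d1:-→d2:-→d3:-→d4:-→d5:-→d6:-→d7:-→d8:-→d9:-→d10:-→d11:-→d12:H6→d13:-→d14:-→d15:-→d16:-→d17:-→d18:-→d19:-→d20:H4→d21:-→d22:-  best=H4
  ? 15.128.0.63  path d0:-→d1:-→d2:-→d3:-→d4:-→d5:-→d6:-→d7:-→d8:-→d9:-→d10:-→d11:-→d12:H6  best=H6
  - 15.139.192.0/20 clear@20
  add 136.178.119.245/32 -> H4 at depth 32
  ? 136.178.119.245  path d0:-→d1:-→d2:-→d3:-→d4:-→d5:-→d6:-→d7:-→d8:-→d9:-→d10:-→d11:-→d12:-→d13:-→d14:-→d15:-→d16:-→d17:-→d18:-→d19:-→d20:-→d21:-→d22:-→d23:-→d24:-→d25:-→d26:-→d27:-→d28:-→d29:-→d30:-→d31:-→d32:H4  best=H4
  add 136.178.119.240/28 -> H2 at depth 28
  - 136.178.119.240/28 clear@28
  add 15.139.192.0/20 -> H3 at depth 20
  add 15.139.194.128/28 -> H1 at depth 28
  add 15.139.194.132/32 -> H0 at depth 32
  ? 15.139.194.129  path d0:-→d1:-→d2:-→d3:-→d4:-→d5:-→d6:-→d7:-→d8:-→d9:-→d10:-→d11:-→d12:H6→d13:-→d14:-→d15:-→d16:-→d17:-→d18:-→d19:-→d20:H3→d21:-→d22:-→d23:-→d24:-→d25:-→d26:-→d27:-→d28:H1→d29:-  best=H1
  add 136.178.112.0/20 -> H5 at depth 20
  add 246.64.0.0/11 -> H3 at depth 11

== LOOKUPS ==
["H4","H6","H4","H1"]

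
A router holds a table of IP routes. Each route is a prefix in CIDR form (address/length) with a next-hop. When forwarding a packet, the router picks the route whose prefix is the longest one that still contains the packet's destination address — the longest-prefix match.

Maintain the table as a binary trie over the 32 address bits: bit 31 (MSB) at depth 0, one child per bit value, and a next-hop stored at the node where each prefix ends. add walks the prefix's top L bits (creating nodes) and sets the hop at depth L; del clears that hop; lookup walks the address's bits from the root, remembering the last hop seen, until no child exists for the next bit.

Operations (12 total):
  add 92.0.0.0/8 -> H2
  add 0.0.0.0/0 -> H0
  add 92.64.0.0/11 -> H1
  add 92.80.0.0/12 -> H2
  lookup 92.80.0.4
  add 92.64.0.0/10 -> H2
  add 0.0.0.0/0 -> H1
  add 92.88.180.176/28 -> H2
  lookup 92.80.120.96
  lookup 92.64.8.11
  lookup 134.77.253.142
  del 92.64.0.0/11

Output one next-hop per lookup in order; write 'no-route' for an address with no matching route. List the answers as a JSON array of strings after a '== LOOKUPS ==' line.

Trace:
  + 92.0.0.0/8 (H2) depth=8
  + 0.0.0.0/0 (H0) depth=0
  + 92.64.0.0/11 (H1) depth=11
  + 92.80.0.0/12 (H2) depth=12
  ? 92.80.0.4  path d0:H0→d1:-→d2:-→d3:-→d4:-→d5:-→d6:-→d7:-→d8:H2→d9:-→d10:-→d11:H1→d12:H2  best=H2
  + 92.64.0.0/10 (H2) depth=10
  + 0.0.0.0/0 (H1) depth=0
  + 92.88.180.176/28 (H2) depth=28
  ? 92.80.120.96  path d0:H1→d1:-→d2:-→d3:-→d4:-→d5:-→d6:-→d7:-→d8:H2→d9:-→d10:H2→d11:H1→d12:H2  best=H2
  ? 92.64.8.11  path d0:H1→d1:-→d2:-→d3:-→d4:-→d5:-→d6:-→d7:-→d8:H2→d9:-→d10:H2→d11:H1  best=H1
  ? 134.77.253.142  path d0:H1  best=H1
  del 92.64.0.0/11 (clear depth 11)

== LOOKUPS ==
["H2","H2","H1","H1"]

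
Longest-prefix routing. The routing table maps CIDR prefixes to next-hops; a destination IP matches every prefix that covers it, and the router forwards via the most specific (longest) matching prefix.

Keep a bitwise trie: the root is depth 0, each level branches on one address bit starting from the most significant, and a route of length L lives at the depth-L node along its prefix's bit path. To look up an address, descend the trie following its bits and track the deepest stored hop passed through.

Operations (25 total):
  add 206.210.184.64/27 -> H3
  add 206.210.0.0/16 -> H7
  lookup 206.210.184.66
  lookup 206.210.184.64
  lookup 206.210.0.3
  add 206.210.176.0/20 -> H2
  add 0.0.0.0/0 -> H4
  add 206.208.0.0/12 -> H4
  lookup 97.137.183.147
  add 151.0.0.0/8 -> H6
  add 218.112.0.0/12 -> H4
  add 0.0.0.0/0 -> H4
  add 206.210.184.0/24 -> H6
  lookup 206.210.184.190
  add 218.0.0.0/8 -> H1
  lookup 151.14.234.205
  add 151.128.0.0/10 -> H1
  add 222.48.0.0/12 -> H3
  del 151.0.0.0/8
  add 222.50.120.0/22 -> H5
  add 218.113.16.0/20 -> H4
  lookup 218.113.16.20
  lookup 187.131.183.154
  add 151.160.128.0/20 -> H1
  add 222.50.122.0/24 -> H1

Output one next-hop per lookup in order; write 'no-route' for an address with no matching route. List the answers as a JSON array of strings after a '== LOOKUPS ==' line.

Apply in order:
  + 206.210.184.64/27 (H3) depth=27
  + 206.210.0.0/16 (H7) depth=16
  lookup 206.210.184.66: bits 110011101101001010111000010 walk d0:-→d1:-→d2:-→d3:-→d4:-→d5:-→d6:-→d7:-→d8:-→d9:-→d10:-→d11:-→d12:-→d13:-→d14:-→d15:-→d16:H7→d17:-→d18:-→d19:-→d20:-→d21:-→d22:-→d23:-→d24:-→d25:-→d26:-→d27:H3 -> H3
  lookup 206.210.184.64: bits 110011101101001010111000010 walk d0:-→d1:-→d2:-→d3:-→d4:-→d5:-→d6:-→d7:-→d8:-→d9:-→d10:-→d11:-→d12:-→d13:-→d14:-→d15:-→d16:H7→d17:-→d18:-→d19:-→d20:-→d21:-→d22:-→d23:-→d24:-→d25:-→d26:-→d27:H3 -> H3
  lookup 206.210.0.3: bits 1100111011010010 walk d0:-→d1:-→d2:-→d3:-→d4:-→d5:-→d6:-→d7:-→d8:-→d9:-→d10:-→d11:-→d12:-→d13:-→d14:-→d15:-→d16:H7 -> H7
  + 206.210.176.0/20 (H2) depth=20
  + 0.0.0.0/0 (H4) depth=0
  + 206.208.0.0/12 (H4) depth=12
  lookup 97.137.183.147: bits ε walk d0:H4 -> H4
  + 151.0.0.0/8 (H6) depth=8
  + 218.112.0.0/12 (H4) depth=12
  + 0.0.0.0/0 (H4) depth=0
  + 206.210.184.0/24 (H6) depth=24
  lookup 206.210.184.190: bits 110011101101001010111000 walk d0:H4→d1:-→d2:-→d3:-→d4:-→d5:-→d6:-→d7:-→d8:-→d9:-→d10:-→d11:-→d12:H4→d13:-→d14:-→d15:-→d16:H7→d17:-→d18:-→d19:-→d20:H2→d21:-→d22:-→d23:-→d24:H6 -> H6
  + 218.0.0.0/8 (H1) depth=8
  lookup 151.14.234.205: bits 10010111 walk d0:H4→d1:-→d2:-→d3:-→d4:-→d5:-→d6:-→d7:-→d8:H6 -> H6
  + 151.128.0.0/10 (H1) depth=10
  + 222.48.0.0/12 (H3) depth=12
  del 151.0.0.0/8 (clear depth 8)
  + 222.50.120.0/22 (H5) depth=22
  + 218.113.16.0/20 (H4) depth=20
  lookup 218.113.16.20: bits 11011010011100010001 walk d0:H4→d1:-→d2:-→d3:-→d4:-→d5:-→d6:-→d7:-→d8:H1→d9:-→d10:-→d11:-→d12:H4→d13:-→d14:-→d15:-→d16:-→d17:-→d18:-→d19:-→d20:H4 -> H4
  lookup 187.131.183.154: bits 10 walk d0:H4→d1:-→d2:- -> H4
  + 151.160.128.0/20 (H1) depth=20
  + 222.50.122.0/24 (H1) depth=24

== LOOKUPS ==
["H3","H3","H7","H4","H6","H6","H4","H4"]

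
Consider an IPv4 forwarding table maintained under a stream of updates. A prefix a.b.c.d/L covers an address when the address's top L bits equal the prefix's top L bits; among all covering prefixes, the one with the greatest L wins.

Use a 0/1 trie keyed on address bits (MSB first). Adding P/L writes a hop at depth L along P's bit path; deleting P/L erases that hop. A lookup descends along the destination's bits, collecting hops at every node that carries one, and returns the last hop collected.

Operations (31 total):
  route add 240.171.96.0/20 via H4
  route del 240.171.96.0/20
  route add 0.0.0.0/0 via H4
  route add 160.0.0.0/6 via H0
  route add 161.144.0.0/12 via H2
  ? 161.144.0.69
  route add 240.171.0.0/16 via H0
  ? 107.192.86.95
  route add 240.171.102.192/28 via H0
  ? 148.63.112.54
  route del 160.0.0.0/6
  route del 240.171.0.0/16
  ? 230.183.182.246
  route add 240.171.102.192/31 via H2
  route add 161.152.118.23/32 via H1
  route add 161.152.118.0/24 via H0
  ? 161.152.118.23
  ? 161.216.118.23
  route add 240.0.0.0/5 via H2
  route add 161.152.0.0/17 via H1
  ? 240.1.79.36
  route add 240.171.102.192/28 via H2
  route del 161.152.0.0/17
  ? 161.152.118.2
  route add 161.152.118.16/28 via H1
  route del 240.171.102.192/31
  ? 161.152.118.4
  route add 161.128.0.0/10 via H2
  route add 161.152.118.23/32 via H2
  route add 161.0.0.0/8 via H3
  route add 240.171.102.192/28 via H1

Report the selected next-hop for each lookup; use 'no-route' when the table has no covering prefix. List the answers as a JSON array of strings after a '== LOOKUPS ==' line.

Trace:
  add 240.171.96.0/20 -> H4 at depth 20
  - 240.171.96.0/20 clear@20
  add 0.0.0.0/0 -> H4 at depth 0
  add 160.0.0.0/6 -> H0 at depth 6
  add 161.144.0.0/12 -> H2 at depth 12
  lookup 161.144.0.69: bits 101000011001 walk d0:H4→d1:-→d2:-→d3:-→d4:-→d5:-→d6:H0→d7:-→d8:-→d9:-→d10:-→d11:-→d12:H2 -> H2
  add 240.171.0.0/16 -> H0 at depth 16
  lookup 107.192.86.95: bits ε walk d0:H4 -> H4
  add 240.171.102.192/28 -> H0 at depth 28
  lookup 148.63.112.54: bits 10 walk d0:H4→d1:-→d2:- -> H4
  - 160.0.0.0/6 clear@6
  - 240.171.0.0/16 clear@16
  lookup 230.183.182.246: bits 111 walk d0:H4→d1:-→d2:-→d3:- -> H4
  add 240.171.102.192/31 -> H2 at depth 31
  add 161.152.118.23/32 -> H1 at depth 32
  add 161.152.118.0/24 -> H0 at depth 24
  lookup 161.152.118.23: bits 10100001100110000111011000010111 walk d0:H4→d1:-→d2:-→d3:-→d4:-→d5:-→d6:-→d7:-→d8:-→d9:-→d10:-→d11:-→d12:H2→d13:-→d14:-→d15:-→d16:-→d17:-→d18:-→d19:-→d20:-→d21:-→d22:-→d23:-→d24:H0→d25:-→d26:-→d27:-→d28:-→d29:-→d30:-→d31:-→d32:H1 -> H1
  lookup 161.216.118.23: bits 101000011 walk d0:H4→d1:-→d2:-→d3:-→d4:-→d5:-→d6:-→d7:-→d8:-→d9:- -> H4
  add 240.0.0.0/5 -> H2 at depth 5
  add 161.152.0.0/17 -> H1 at depth 17
  lookup 240.1.79.36: bits 11110000 walk d0:H4→d1:-→d2:-→d3:-→d4:-→d5:H2→d6:-→d7:-→d8:- -> H2
  add 240.171.102.192/28 -> H2 at depth 28
  - 161.152.0.0/17 clear@17
  lookup 161.152.118.2: bits 101000011001100001110110000 walk d0:H4→d1:-→d2:-→d3:-→d4:-→d5:-→d6:-→d7:-→d8:-→d9:-→d10:-→d11:-→d12:H2→d13:-→d14:-→d15:-→d16:-→d17:-→d18:-→d19:-→d20:-→d21:-→d22:-→d23:-→d24:H0→d25:-→d26:-→d27:- -> H0
  add 161.152.118.16/28 -> H1 at depth 28
  - 240.171.102.192/31 clear@31
  lookup 161.152.118.4: bits 101000011001100001110110000 walk d0:H4→d1:-→d2:-→d3:-→d4:-→d5:-→d6:-→d7:-→d8:-→d9:-→d10:-→d11:-→d12:H2→d13:-→d14:-→d15:-→d16:-→d17:-→d18:-→d19:-→d20:-→d21:-→d22:-→d23:-→d24:H0→d25:-→d26:-→d27:- -> H0
  add 161.128.0.0/10 -> H2 at depth 10
  add 161.152.118.23/32 -> H2 at depth 32
  add 161.0.0.0/8 -> H3 at depth 8
  add 240.171.102.192/28 -> H1 at depth 28

== LOOKUPS ==
["H2","H4","H4","H4","H1","H4","H2","H0","H0"]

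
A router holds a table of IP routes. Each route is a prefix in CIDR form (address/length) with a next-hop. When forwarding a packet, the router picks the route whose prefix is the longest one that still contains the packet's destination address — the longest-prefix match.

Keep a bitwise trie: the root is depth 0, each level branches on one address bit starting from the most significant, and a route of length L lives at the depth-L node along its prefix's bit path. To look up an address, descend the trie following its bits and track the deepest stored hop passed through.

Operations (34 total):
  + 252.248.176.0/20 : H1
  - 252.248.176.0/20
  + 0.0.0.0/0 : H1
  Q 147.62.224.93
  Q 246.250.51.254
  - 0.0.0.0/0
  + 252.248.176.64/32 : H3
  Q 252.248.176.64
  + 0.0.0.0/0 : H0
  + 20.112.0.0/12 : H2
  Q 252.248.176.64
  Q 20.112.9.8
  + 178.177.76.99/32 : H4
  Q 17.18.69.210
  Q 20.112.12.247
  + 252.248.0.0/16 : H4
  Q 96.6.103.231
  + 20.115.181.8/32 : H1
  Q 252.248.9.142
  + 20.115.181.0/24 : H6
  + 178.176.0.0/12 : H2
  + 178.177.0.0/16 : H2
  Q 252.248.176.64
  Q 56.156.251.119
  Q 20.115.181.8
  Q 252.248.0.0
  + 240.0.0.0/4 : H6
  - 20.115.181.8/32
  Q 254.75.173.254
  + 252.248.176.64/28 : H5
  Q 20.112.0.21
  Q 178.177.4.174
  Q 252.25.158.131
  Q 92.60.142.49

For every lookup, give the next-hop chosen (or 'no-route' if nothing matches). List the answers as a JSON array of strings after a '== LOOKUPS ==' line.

Trace:
  add 252.248.176.0/20 -> H1 at depth 20
  del 252.248.176.0/20 (clear depth 20)
  add 0.0.0.0/0 -> H1 at depth 0
  lookup 147.62.224.93: bits 1 walk d0:H1→d1:- -> H1
  lookup 246.250.51.254: bits 1111 walk d0:H1→d1:-→d2:-→d3:-→d4:- -> H1
  del 0.0.0.0/0 (clear depth 0)
  add 252.248.176.64/32 -> H3 at depth 32
  lookup 252.248.176.64: bits 11111100111110001011000001000000 walk d0:-→d1:-→d2:-→d3:-→d4:-→d5:-→d6:-→d7:-→d8:-→d9:-→d10:-→d11:-→d12:-→d13:-→d14:-→d15:-→d16:-→d17:-→d18:-→d19:-→d20:-→d21:-→d22:-→d23:-→d24:-→d25:-→d26:-→d27:-→d28:-→d29:-→d30:-→d31:-→d32:H3 -> H3
  add 0.0.0.0/0 -> H0 at depth 0
  add 20.112.0.0/12 -> H2 at depth 12
  lookup 252.248.176.64: bits 11111100111110001011000001000000 walk d0:H0→d1:-→d2:-→d3:-→d4:-→d5:-→d6:-→d7:-→d8:-→d9:-→d10:-→d11:-→d12:-→d13:-→d14:-→d15:-→d16:-→d17:-→d18:-→d19:-→d20:-→d21:-→d22:-→d23:-→d24:-→d25:-→d26:-→d27:-→d28:-→d29:-→d30:-→d31:-→d32:H3 -> H3
  lookup 20.112.9.8: bits 000101000111 walk d0:H0→d1:-→d2:-→d3:-→d4:-→d5:-→d6:-→d7:-→d8:-→d9:-→d10:-→d11:-→d12:H2 -> H2
  add 178.177.76.99/32 -> H4 at depth 32
  lookup 17.18.69.210: bits 00010 walk d0:H0→d1:-→d2:-→d3:-→d4:-→d5:- -> H0
  lookup 20.112.12.247: bits 000101000111 walk d0:H0→d1:-→d2:-→d3:-→d4:-→d5:-→d6:-→d7:-→d8:-→d9:-→d10:-→d11:-→d12:H2 -> H2
  add 252.248.0.0/16 -> H4 at depth 16
  lookup 96.6.103.231: bits 0 walk d0:H0→d1:- -> H0
  add 20.115.181.8/32 -> H1 at depth 32
  lookup 252.248.9.142: bits 1111110011111000 walk d0:H0→d1:-→d2:-→d3:-→d4:-→d5:-→d6:-→d7:-→d8:-→d9:-→d10:-→d11:-→d12:-→d13:-→d14:-→d15:-→d16:H4 -> H4
  add 20.115.181.0/24 -> H6 at depth 24
  add 178.176.0.0/12 -> H2 at depth 12
  add 178.177.0.0/16 -> H2 at depth 16
  lookup 252.248.176.64: bits 11111100111110001011000001000000 walk d0:H0→d1:-→d2:-→d3:-→d4:-→d5:-→d6:-→d7:-→d8:-→d9:-→d10:-→d11:-→d12:-→d13:-→d14:-→d15:-→d16:H4→d17:-→d18:-→d19:-→d20:-→d21:-→d22:-→d23:-→d24:-→d25:-→d26:-→d27:-→d28:-→d29:-→d30:-→d31:-→d32:H3 -> H3
  lookup 56.156.251.119: bits 00 walk d0:H0→d1:-→d2:- -> H0
  lookup 20.115.181.8: bits 00010100011100111011010100001000 walk d0:H0→d1:-→d2:-→d3:-→d4:-→d5:-→d6:-→d7:-→d8:-→d9:-→d10:-→d11:-→d12:H2→d13:-→d14:-→d15:-→d16:-→d17:-→d18:-→d19:-→d20:-→d21:-→d22:-→d23:-→d24:H6→d25:-→d26:-→d27:-→d28:-→d29:-→d30:-→d31:-→d32:H1 -> H1
  lookup 252.248.0.0: bits 1111110011111000 walk d0:H0→d1:-→d2:-→d3:-→d4:-→d5:-→d6:-→d7:-→d8:-→d9:-→d10:-→d11:-→d12:-→d13:-→d14:-→d15:-→d16:H4 -> H4
  add 240.0.0.0/4 -> H6 at depth 4
  del 20.115.181.8/32 (clear depth 32)
  lookup 254.75.173.254: bits 111111 walk d0:H0→d1:-→d2:-→d3:-→d4:H6→d5:-→d6:- -> H6
  add 252.248.176.64/28 -> H5 at depth 28
  lookup 20.112.0.21: bits 00010100011100 walk d0:H0→d1:-→d2:-→d3:-→d4:-→d5:-→d6:-→d7:-→d8:-→d9:-→d10:-→d11:-→d12:H2→d13:-→d14:- -> H2
  lookup 178.177.4.174: bits 10110010101100010 walk d0:H0→d1:-→d2:-→d3:-→d4:-→d5:-→d6:-→d7:-→d8:-→d9:-→d10:-→d11:-→d12:H2→d13:-→d14:-→d15:-→d16:H2→d17:- -> H2
  lookup 252.25.158.131: bits 11111100 walk d0:H0→d1:-→d2:-→d3:-→d4:H6→d5:-→d6:-→d7:-→d8:- -> H6
  lookup 92.60.142.49: bits 0 walk d0:H0→d1:- -> H0

== LOOKUPS ==
["H1","H1","H3","H3","H2","H0","H2","H0","H4","H3","H0","H1","H4","H6","H2","H2","H6","H0"]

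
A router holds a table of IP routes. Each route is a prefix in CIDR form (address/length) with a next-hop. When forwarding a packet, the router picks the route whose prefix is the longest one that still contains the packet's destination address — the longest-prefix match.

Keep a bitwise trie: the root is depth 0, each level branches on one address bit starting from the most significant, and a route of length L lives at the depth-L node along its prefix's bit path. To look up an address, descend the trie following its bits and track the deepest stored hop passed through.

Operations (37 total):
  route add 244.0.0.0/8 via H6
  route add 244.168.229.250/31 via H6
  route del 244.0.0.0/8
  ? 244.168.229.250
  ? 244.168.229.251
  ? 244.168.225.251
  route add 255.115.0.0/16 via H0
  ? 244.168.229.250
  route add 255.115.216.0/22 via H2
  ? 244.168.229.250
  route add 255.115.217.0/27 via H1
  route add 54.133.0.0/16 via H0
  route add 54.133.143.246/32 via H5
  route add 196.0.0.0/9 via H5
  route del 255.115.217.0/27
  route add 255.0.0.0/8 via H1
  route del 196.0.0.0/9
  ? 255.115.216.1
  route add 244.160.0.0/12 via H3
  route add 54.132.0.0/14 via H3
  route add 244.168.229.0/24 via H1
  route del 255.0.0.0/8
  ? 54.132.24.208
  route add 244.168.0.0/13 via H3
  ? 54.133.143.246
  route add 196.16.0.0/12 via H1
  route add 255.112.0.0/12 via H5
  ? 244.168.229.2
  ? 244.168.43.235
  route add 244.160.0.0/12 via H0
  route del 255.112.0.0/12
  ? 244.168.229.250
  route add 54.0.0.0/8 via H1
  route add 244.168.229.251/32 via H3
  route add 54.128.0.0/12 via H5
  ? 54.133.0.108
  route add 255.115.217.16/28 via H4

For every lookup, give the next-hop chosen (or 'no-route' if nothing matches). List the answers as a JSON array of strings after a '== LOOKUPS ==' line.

Process each operation:
  add 244.0.0.0/8 -> H6 at depth 8
  add 244.168.229.250/31 -> H6 at depth 31
  del 244.0.0.0/8 (clear depth 8)
  Q 244.168.229.250: descend 1111010010101000111001011111101 ; hops seen [H6] ; pick H6
  Q 244.168.229.251: descend 1111010010101000111001011111101 ; hops seen [H6] ; pick H6
  Q 244.168.225.251: descend 111101001010100011100 ; hops seen [∅] ; pick no-route
  add 255.115.0.0/16 -> H0 at depth 16
  Q 244.168.229.250: descend 1111010010101000111001011111101 ; hops seen [H6] ; pick H6
  add 255.115.216.0/22 -> H2 at depth 22
  Q 244.168.229.250: descend 1111010010101000111001011111101 ; hops seen [H6] ; pick H6
  add 255.115.217.0/27 -> H1 at depth 27
  add 54.133.0.0/16 -> H0 at depth 16
  add 54.133.143.246/32 -> H5 at depth 32
  add 196.0.0.0/9 -> H5 at depth 9
  del 255.115.217.0/27 (clear depth 27)
  add 255.0.0.0/8 -> H1 at depth 8
  del 196.0.0.0/9 (clear depth 9)
  Q 255.115.216.1: descend 11111111011100111101100 ; hops seen [H1,H0,H2] ; pick H2
  add 244.160.0.0/12 -> H3 at depth 12
  add 54.132.0.0/14 -> H3 at depth 14
  add 244.168.229.0/24 -> H1 at depth 24
  del 255.0.0.0/8 (clear depth 8)
  Q 54.132.24.208: descend 001101101000010 ; hops seen [H3] ; pick H3
  add 244.168.0.0/13 -> H3 at depth 13
  Q 54.133.143.246: descend 00110110100001011000111111110110 ; hops seen [H3,H0,H5] ; pick H5
  add 196.16.0.0/12 -> H1 at depth 12
  add 255.112.0.0/12 -> H5 at depth 12
  Q 244.168.229.2: descend 111101001010100011100101 ; hops seen [H3,H3,H1] ; pick H1
  Q 244.168.43.235: descend 1111010010101000 ; hops seen [H3,H3] ; pick H3
  add 244.160.0.0/12 -> H0 at depth 12
  del 255.112.0.0/12 (clear depth 12)
  Q 244.168.229.250: descend 1111010010101000111001011111101 ; hops seen [H0,H3,H1,H6] ; pick H6
  add 54.0.0.0/8 -> H1 at depth 8
  add 244.168.229.251/32 -> H3 at depth 32
  add 54.128.0.0/12 -> H5 at depth 12
  Q 54.133.0.108: descend 0011011010000101 ; hops seen [H1,H5,H3,H0] ; pick H0
  add 255.115.217.16/28 -> H4 at depth 28

== LOOKUPS ==
["H6","H6","no-route","H6","H6","H2","H3","H5","H1","H3","H6","H0"]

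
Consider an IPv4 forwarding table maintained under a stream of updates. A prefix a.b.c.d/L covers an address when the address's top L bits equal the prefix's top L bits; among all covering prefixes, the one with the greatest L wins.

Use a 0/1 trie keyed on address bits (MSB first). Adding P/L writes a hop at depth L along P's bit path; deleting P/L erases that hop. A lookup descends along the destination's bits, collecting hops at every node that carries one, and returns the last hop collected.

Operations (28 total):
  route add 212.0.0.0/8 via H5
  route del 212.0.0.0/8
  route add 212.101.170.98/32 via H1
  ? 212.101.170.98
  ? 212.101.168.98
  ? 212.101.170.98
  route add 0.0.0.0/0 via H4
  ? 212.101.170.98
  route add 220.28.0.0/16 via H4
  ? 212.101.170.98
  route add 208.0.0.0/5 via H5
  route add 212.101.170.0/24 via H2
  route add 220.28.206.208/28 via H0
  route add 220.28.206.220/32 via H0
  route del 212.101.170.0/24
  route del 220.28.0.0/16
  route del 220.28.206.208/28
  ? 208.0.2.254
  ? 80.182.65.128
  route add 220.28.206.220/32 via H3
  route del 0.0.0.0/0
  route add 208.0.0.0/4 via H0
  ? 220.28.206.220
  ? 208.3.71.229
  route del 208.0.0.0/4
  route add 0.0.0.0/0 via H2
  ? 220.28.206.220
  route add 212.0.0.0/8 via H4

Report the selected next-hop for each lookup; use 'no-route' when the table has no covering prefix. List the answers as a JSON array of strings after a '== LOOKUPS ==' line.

Apply in order:
  add 212.0.0.0/8 -> H5 at depth 8
  - 212.0.0.0/8 clear@8
  add 212.101.170.98/32 -> H1 at depth 32
  lookup 212.101.170.98: bits 11010100011001011010101001100010 walk d0:-→d1:-→d2:-→d3:-→d4:-→d5:-→d6:-→d7:-→d8:-→d9:-→d10:-→d11:-→d12:-→d13:-→d14:-→d15:-→d16:-→d17:-→d18:-→d19:-→d20:-→d21:-→d22:-→d23:-→d24:-→d25:-→d26:-→d27:-→d28:-→d29:-→d30:-→d31:-→d32:H1 -> H1
  lookup 212.101.168.98: bits 1101010001100101101010 walk d0:-→d1:-→d2:-→d3:-→d4:-→d5:-→d6:-→d7:-→d8:-→d9:-→d10:-→d11:-→d12:-→d13:-→d14:-→d15:-→d16:-→d17:-→d18:-→d19:-→d20:-→d21:-→d22:- -> no-route
  lookup 212.101.170.98: bits 11010100011001011010101001100010 walk d0:-→d1:-→d2:-→d3:-→d4:-→d5:-→d6:-→d7:-→d8:-→d9:-→d10:-→d11:-→d12:-→d13:-→d14:-→d15:-→d16:-→d17:-→d18:-→d19:-→d20:-→d21:-→d22:-→d23:-→d24:-→d25:-→d26:-→d27:-→d28:-→d29:-→d30:-→d31:-→d32:H1 -> H1
  add 0.0.0.0/0 -> H4 at depth 0
  lookup 212.101.170.98: bits 11010100011001011010101001100010 walk d0:H4→d1:-→d2:-→d3:-→d4:-→d5:-→d6:-→d7:-→d8:-→d9:-→d10:-→d11:-→d12:-→d13:-→d14:-→d15:-→d16:-→d17:-→d18:-→d19:-→d20:-→d21:-→d22:-→d23:-→d24:-→d25:-→d26:-→d27:-→d28:-→d29:-→d30:-→d31:-→d32:H1 -> H1
  add 220.28.0.0/16 -> H4 at depth 16
  lookup 212.101.170.98: bits 11010100011001011010101001100010 walk d0:H4→d1:-→d2:-→d3:-→d4:-→d5:-→d6:-→d7:-→d8:-→d9:-→d10:-→d11:-→d12:-→d13:-→d14:-→d15:-→d16:-→d17:-→d18:-→d19:-→d20:-→d21:-→d22:-→d23:-→d24:-→d25:-→d26:-→d27:-→d28:-→d29:-→d30:-→d31:-→d32:H1 -> H1
  add 208.0.0.0/5 -> H5 at depth 5
  add 212.101.170.0/24 -> H2 at depth 24
  add 220.28.206.208/28 -> H0 at depth 28
  add 220.28.206.220/32 -> H0 at depth 32
  - 212.101.170.0/24 clear@24
  - 220.28.0.0/16 clear@16
  - 220.28.206.208/28 clear@28
  lookup 208.0.2.254: bits 11010 walk d0:H4→d1:-→d2:-→d3:-→d4:-→d5:H5 -> H5
  lookup 80.182.65.128: bits ε walk d0:H4 -> H4
  add 220.28.206.220/32 -> H3 at depth 32
  - 0.0.0.0/0 clear@0
  add 208.0.0.0/4 -> H0 at depth 4
  lookup 220.28.206.220: bits 11011100000111001100111011011100 walk d0:-→d1:-→d2:-→d3:-→d4:H0→d5:-→d6:-→d7:-→d8:-→d9:-→d10:-→d11:-→d12:-→d13:-→d14:-→d15:-→d16:-→d17:-→d18:-→d19:-→d20:-→d21:-→d22:-→d23:-→d24:-→d25:-→d26:-→d27:-→d28:-→d29:-→d30:-→d31:-→d32:H3 -> H3
  lookup 208.3.71.229: bits 11010 walk d0:-→d1:-→d2:-→d3:-→d4:H0→d5:H5 -> H5
  - 208.0.0.0/4 clear@4
  add 0.0.0.0/0 -> H2 at depth 0
  lookup 220.28.206.220: bits 11011100000111001100111011011100 walk d0:H2→d1:-→d2:-→d3:-→d4:-→d5:-→d6:-→d7:-→d8:-→d9:-→d10:-→d11:-→d12:-→d13:-→d14:-→d15:-→d16:-→d17:-→d18:-→d19:-→d20:-→d21:-→d22:-→d23:-→d24:-→d25:-→d26:-→d27:-→d28:-→d29:-→d30:-→d31:-→d32:H3 -> H3
  add 212.0.0.0/8 -> H4 at depth 8

== LOOKUPS ==
["H1","no-route","H1","H1","H1","H5","H4","H3","H5","H3"]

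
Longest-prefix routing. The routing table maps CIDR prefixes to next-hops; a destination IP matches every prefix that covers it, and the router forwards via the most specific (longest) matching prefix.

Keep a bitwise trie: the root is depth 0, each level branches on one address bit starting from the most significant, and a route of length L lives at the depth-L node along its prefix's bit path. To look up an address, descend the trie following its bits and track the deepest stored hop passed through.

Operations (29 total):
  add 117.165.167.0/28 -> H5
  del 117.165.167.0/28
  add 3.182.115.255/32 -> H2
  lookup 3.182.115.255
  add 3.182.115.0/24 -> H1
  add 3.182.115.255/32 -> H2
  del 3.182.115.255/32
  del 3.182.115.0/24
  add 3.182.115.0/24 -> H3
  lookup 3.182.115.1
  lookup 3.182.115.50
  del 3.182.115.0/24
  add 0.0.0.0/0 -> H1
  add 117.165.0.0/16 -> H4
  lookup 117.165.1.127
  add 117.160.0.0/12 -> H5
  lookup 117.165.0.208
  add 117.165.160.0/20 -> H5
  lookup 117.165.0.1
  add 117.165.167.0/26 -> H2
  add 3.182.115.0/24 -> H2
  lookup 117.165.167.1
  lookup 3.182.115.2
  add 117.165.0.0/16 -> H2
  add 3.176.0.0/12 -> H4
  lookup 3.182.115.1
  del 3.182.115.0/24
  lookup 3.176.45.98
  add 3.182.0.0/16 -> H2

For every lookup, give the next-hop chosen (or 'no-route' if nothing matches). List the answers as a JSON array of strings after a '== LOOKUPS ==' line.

Apply in order:
  add 117.165.167.0/28 -> H5 at depth 28
  - 117.165.167.0/28 clear@28
  add 3.182.115.255/32 -> H2 at depth 32
  Q 3.182.115.255: descend 00000011101101100111001111111111 ; hops seen [H2] ; pick H2
  add 3.182.115.0/24 -> H1 at depth 24
  add 3.182.115.255/32 -> H2 at depth 32
  - 3.182.115.255/32 clear@32
  - 3.182.115.0/24 clear@24
  add 3.182.115.0/24 -> H3 at depth 24
  Q 3.182.115.1: descend 000000111011011001110011 ; hops seen [H3] ; pick H3
  Q 3.182.115.50: descend 000000111011011001110011 ; hops seen [H3] ; pick H3
  - 3.182.115.0/24 clear@24
  add 0.0.0.0/0 -> H1 at depth 0
  add 117.165.0.0/16 -> H4 at depth 16
  Q 117.165.1.127: descend 0111010110100101 ; hops seen [H1,H4] ; pick H4
  add 117.160.0.0/12 -> H5 at depth 12
  Q 117.165.0.208: descend 0111010110100101 ; hops seen [H1,H5,H4] ; pick H4
  add 117.165.160.0/20 -> H5 at depth 20
  Q 117.165.0.1: descend 0111010110100101 ; hops seen [H1,H5,H4] ; pick H4
  add 117.165.167.0/26 -> H2 at depth 26
  add 3.182.115.0/24 -> H2 at depth 24
  Q 117.165.167.1: descend 0111010110100101101001110000 ; hops seen [H1,H5,H4,H5,H2] ; pick H2
  Q 3.182.115.2: descend 000000111011011001110011 ; hops seen [H1,H2] ; pick H2
  add 117.165.0.0/16 -> H2 at depth 16
  add 3.176.0.0/12 -> H4 at depth 12
  Q 3.182.115.1: descend 000000111011011001110011 ; hops seen [H1,H4,H2] ; pick H2
  - 3.182.115.0/24 clear@24
  Q 3.176.45.98: descend 0000001110110 ; hops seen [H1,H4] ; pick H4
  add 3.182.0.0/16 -> H2 at depth 16

== LOOKUPS ==
["H2","H3","H3","H4","H4","H4","H2","H2","H2","H4"]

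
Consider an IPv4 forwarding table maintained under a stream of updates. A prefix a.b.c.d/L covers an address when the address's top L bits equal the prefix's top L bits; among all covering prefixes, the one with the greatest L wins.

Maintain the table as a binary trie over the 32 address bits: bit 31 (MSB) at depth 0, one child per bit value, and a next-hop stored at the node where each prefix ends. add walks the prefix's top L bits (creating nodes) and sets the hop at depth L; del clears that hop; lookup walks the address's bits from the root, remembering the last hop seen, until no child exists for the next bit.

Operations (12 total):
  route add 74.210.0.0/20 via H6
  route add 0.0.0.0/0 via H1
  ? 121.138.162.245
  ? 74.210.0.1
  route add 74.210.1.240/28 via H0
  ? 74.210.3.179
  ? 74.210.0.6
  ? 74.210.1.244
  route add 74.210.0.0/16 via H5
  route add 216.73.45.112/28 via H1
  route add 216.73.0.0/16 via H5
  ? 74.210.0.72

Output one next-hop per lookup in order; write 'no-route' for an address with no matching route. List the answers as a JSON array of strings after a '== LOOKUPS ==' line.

Apply in order:
  add 74.210.0.0/20 -> H6 at depth 20
  add 0.0.0.0/0 -> H1 at depth 0
  lookup 121.138.162.245: bits 01 walk d0:H1→d1:-→d2:- -> H1
  lookup 74.210.0.1: bits 01001010110100100000 walk d0:H1→d1:-→d2:-→d3:-→d4:-→d5:-→d6:-→d7:-→d8:-→d9:-→d10:-→d11:-→d12:-→d13:-→d14:-→d15:-→d16:-→d17:-→d18:-→d19:-→d20:H6 -> H6
  add 74.210.1.240/28 -> H0 at depth 28
  lookup 74.210.3.179: bits 0100101011010010000000 walk d0:H1→d1:-→d2:-→d3:-→d4:-→d5:-→d6:-→d7:-→d8:-→d9:-→d10:-→d11:-→d12:-→d13:-→d14:-→d15:-→d16:-→d17:-→d18:-→d19:-→d20:H6→d21:-→d22:- -> H6
  lookup 74.210.0.6: bits 01001010110100100000000 walk d0:H1→d1:-→d2:-→d3:-→d4:-→d5:-→d6:-→d7:-→d8:-→d9:-→d10:-→d11:-→d12:-→d13:-→d14:-→d15:-→d16:-→d17:-→d18:-→d19:-→d20:H6→d21:-→d22:-→d23:- -> H6
  lookup 74.210.1.244: bits 0100101011010010000000011111 walk d0:H1→d1:-→d2:-→d3:-→d4:-→d5:-→d6:-→d7:-→d8:-→d9:-→d10:-→d11:-→d12:-→d13:-→d14:-→d15:-→d16:-→d17:-→d18:-→d19:-→d20:H6→d21:-→d22:-→d23:-→d24:-→d25:-→d26:-→d27:-→d28:H0 -> H0
  add 74.210.0.0/16 -> H5 at depth 16
  add 216.73.45.112/28 -> H1 at depth 28
  add 216.73.0.0/16 -> H5 at depth 16
  lookup 74.210.0.72: bits 01001010110100100000000 walk d0:H1→d1:-→d2:-→d3:-→d4:-→d5:-→d6:-→d7:-→d8:-→d9:-→d10:-→d11:-→d12:-→d13:-→d14:-→d15:-→d16:H5→d17:-→d18:-→d19:-→d20:H6→d21:-→d22:-→d23:- -> H6

== LOOKUPS ==
["H1","H6","H6","H6","H0","H6"]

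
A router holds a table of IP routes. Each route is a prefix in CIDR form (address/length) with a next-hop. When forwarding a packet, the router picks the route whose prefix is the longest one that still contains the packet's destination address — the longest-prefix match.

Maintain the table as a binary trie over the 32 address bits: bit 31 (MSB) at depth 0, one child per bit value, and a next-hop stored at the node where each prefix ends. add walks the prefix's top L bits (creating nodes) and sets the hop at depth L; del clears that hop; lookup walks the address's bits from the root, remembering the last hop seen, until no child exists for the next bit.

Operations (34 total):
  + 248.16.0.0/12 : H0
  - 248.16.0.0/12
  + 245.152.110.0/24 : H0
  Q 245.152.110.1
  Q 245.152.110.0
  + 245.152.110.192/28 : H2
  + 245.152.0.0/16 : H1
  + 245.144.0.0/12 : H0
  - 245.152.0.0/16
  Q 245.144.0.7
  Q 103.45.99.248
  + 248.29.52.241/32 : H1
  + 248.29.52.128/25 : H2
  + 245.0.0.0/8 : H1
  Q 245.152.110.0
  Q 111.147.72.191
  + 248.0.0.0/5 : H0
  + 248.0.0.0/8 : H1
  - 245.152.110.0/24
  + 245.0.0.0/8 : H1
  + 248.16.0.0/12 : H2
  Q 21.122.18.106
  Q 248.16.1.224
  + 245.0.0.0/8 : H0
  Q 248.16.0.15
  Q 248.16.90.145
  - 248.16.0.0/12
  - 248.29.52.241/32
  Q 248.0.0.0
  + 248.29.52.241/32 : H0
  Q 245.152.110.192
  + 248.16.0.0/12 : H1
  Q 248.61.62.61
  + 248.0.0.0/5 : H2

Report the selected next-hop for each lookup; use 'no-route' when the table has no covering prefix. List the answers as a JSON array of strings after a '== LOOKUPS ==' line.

Trace:
  add 248.16.0.0/12 -> H0 at depth 12
  del 248.16.0.0/12 (clear depth 12)
  add 245.152.110.0/24 -> H0 at depth 24
  Q 245.152.110.1: descend 111101011001100001101110 ; hops seen [H0] ; pick H0
  Q 245.152.110.0: descend 111101011001100001101110 ; hops seen [H0] ; pick H0
  add 245.152.110.192/28 -> H2 at depth 28
  add 245.152.0.0/16 -> H1 at depth 16
  add 245.144.0.0/12 -> H0 at depth 12
  del 245.152.0.0/16 (clear depth 16)
  Q 245.144.0.7: descend 111101011001 ; hops seen [H0] ; pick H0
  Q 103.45.99.248: descend ε ; hops seen [∅] ; pick no-route
  add 248.29.52.241/32 -> H1 at depth 32
  add 248.29.52.128/25 -> H2 at depth 25
  add 245.0.0.0/8 -> H1 at depth 8
  Q 245.152.110.0: descend 111101011001100001101110 ; hops seen [H1,H0,H0] ; pick H0
  Q 111.147.72.191: descend ε ; hops seen [∅] ; pick no-route
  add 248.0.0.0/5 -> H0 at depth 5
  add 248.0.0.0/8 -> H1 at depth 8
  del 245.152.110.0/24 (clear depth 24)
  add 245.0.0.0/8 -> H1 at depth 8
  add 248.16.0.0/12 -> H2 at depth 12
  Q 21.122.18.106: descend ε ; hops seen [∅] ; pick no-route
  Q 248.16.1.224: descend 111110000001 ; hops seen [H0,H1,H2] ; pick H2
  add 245.0.0.0/8 -> H0 at depth 8
  Q 248.16.0.15: descend 111110000001 ; hops seen [H0,H1,H2] ; pick H2
  Q 248.16.90.145: descend 111110000001 ; hops seen [H0,H1,H2] ; pick H2
  del 248.16.0.0/12 (clear depth 12)
  del 248.29.52.241/32 (clear depth 32)
  Q 248.0.0.0: descend 11111000000 ; hops seen [H0,H1] ; pick H1
  add 248.29.52.241/32 -> H0 at depth 32
  Q 245.152.110.192: descend 1111010110011000011011101100 ; hops seen [H0,H0,H2] ; pick H2
  add 248.16.0.0/12 -> H1 at depth 12
  Q 248.61.62.61: descend 1111100000 ; hops seen [H0,H1] ; pick H1
  add 248.0.0.0/5 -> H2 at depth 5

== LOOKUPS ==
["H0","H0","H0","no-route","H0","no-route","no-route","H2","H2","H2","H1","H2","H1"]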